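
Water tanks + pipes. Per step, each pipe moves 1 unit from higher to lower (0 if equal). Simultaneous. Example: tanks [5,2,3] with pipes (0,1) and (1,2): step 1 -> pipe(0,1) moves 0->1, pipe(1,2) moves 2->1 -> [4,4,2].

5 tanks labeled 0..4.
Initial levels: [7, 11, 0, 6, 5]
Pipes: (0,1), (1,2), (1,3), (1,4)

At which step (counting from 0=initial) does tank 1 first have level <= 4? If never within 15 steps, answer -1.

Step 1: flows [1->0,1->2,1->3,1->4] -> levels [8 7 1 7 6]
Step 2: flows [0->1,1->2,1=3,1->4] -> levels [7 6 2 7 7]
Step 3: flows [0->1,1->2,3->1,4->1] -> levels [6 8 3 6 6]
Step 4: flows [1->0,1->2,1->3,1->4] -> levels [7 4 4 7 7]
Tank 1 first reaches <=4 at step 4

Answer: 4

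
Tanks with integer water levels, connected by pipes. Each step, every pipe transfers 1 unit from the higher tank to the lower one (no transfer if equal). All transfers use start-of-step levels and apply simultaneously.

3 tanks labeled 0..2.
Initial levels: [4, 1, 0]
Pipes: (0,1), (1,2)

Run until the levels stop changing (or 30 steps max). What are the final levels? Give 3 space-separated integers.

Answer: 1 3 1

Derivation:
Step 1: flows [0->1,1->2] -> levels [3 1 1]
Step 2: flows [0->1,1=2] -> levels [2 2 1]
Step 3: flows [0=1,1->2] -> levels [2 1 2]
Step 4: flows [0->1,2->1] -> levels [1 3 1]
Step 5: flows [1->0,1->2] -> levels [2 1 2]
  -> period-2 cycle: step 5 state = step 3 state; never stabilizes
  -> state at step 30: (30-3) mod 2 = 1, same as step 4 -> [1 3 1]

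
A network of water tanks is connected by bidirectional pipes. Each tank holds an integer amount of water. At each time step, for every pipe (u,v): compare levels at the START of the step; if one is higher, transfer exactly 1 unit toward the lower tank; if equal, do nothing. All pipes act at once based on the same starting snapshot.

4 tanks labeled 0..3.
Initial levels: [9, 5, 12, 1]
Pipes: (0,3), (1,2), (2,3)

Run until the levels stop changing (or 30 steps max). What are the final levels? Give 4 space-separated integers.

Answer: 7 7 8 5

Derivation:
Step 1: flows [0->3,2->1,2->3] -> levels [8 6 10 3]
Step 2: flows [0->3,2->1,2->3] -> levels [7 7 8 5]
Step 3: flows [0->3,2->1,2->3] -> levels [6 8 6 7]
Step 4: flows [3->0,1->2,3->2] -> levels [7 7 8 5]
  -> period-2 cycle: step 4 state = step 2 state; never stabilizes
  -> state at step 30: (30-2) mod 2 = 0, same as step 2 -> [7 7 8 5]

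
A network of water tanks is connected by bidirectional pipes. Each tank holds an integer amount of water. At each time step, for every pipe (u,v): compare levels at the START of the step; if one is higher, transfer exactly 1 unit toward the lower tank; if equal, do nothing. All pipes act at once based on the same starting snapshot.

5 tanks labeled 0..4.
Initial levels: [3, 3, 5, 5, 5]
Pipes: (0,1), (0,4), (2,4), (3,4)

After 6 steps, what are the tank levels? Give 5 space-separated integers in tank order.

Step 1: flows [0=1,4->0,2=4,3=4] -> levels [4 3 5 5 4]
Step 2: flows [0->1,0=4,2->4,3->4] -> levels [3 4 4 4 6]
Step 3: flows [1->0,4->0,4->2,4->3] -> levels [5 3 5 5 3]
Step 4: flows [0->1,0->4,2->4,3->4] -> levels [3 4 4 4 6]
  -> period-2 cycle: step 4 state = step 2 state
  -> state at step 6: (6-2) mod 2 = 0, same as step 2 -> [3 4 4 4 6]

Answer: 3 4 4 4 6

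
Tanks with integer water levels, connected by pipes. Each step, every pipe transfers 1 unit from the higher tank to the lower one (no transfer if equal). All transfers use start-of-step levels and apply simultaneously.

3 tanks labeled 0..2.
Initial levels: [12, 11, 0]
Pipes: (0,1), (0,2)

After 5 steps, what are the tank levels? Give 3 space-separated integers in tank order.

Answer: 9 9 5

Derivation:
Step 1: flows [0->1,0->2] -> levels [10 12 1]
Step 2: flows [1->0,0->2] -> levels [10 11 2]
Step 3: flows [1->0,0->2] -> levels [10 10 3]
Step 4: flows [0=1,0->2] -> levels [9 10 4]
Step 5: flows [1->0,0->2] -> levels [9 9 5]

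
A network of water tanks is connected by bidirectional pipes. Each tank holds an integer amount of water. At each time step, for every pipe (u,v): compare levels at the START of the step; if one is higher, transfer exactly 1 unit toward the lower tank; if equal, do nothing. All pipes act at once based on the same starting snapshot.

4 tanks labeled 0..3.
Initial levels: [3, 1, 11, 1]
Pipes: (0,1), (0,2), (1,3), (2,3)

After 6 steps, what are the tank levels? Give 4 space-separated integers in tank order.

Step 1: flows [0->1,2->0,1=3,2->3] -> levels [3 2 9 2]
Step 2: flows [0->1,2->0,1=3,2->3] -> levels [3 3 7 3]
Step 3: flows [0=1,2->0,1=3,2->3] -> levels [4 3 5 4]
Step 4: flows [0->1,2->0,3->1,2->3] -> levels [4 5 3 4]
Step 5: flows [1->0,0->2,1->3,3->2] -> levels [4 3 5 4]
  -> period-2 cycle: step 5 state = step 3 state
  -> state at step 6: (6-3) mod 2 = 1, same as step 4 -> [4 5 3 4]

Answer: 4 5 3 4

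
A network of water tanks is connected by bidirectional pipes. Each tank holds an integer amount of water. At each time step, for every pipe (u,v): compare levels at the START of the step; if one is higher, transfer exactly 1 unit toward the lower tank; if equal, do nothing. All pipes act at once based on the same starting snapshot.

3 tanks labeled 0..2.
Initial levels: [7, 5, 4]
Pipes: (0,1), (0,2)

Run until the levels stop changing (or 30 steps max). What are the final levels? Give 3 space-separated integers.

Step 1: flows [0->1,0->2] -> levels [5 6 5]
Step 2: flows [1->0,0=2] -> levels [6 5 5]
Step 3: flows [0->1,0->2] -> levels [4 6 6]
Step 4: flows [1->0,2->0] -> levels [6 5 5]
  -> period-2 cycle: step 4 state = step 2 state; never stabilizes
  -> state at step 30: (30-2) mod 2 = 0, same as step 2 -> [6 5 5]

Answer: 6 5 5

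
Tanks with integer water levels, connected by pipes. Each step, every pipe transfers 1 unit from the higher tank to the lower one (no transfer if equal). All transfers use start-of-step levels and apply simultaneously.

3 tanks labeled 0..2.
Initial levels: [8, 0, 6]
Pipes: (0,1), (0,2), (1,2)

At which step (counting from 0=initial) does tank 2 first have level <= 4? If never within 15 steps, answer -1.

Answer: 3

Derivation:
Step 1: flows [0->1,0->2,2->1] -> levels [6 2 6]
Step 2: flows [0->1,0=2,2->1] -> levels [5 4 5]
Step 3: flows [0->1,0=2,2->1] -> levels [4 6 4]
Tank 2 first reaches <=4 at step 3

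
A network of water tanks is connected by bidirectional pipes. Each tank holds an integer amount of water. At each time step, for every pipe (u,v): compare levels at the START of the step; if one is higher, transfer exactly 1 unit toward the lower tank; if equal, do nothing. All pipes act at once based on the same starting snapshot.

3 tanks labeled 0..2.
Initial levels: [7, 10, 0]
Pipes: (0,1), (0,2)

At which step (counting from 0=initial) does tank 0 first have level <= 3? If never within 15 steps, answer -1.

Step 1: flows [1->0,0->2] -> levels [7 9 1]
Step 2: flows [1->0,0->2] -> levels [7 8 2]
Step 3: flows [1->0,0->2] -> levels [7 7 3]
Step 4: flows [0=1,0->2] -> levels [6 7 4]
Step 5: flows [1->0,0->2] -> levels [6 6 5]
Step 6: flows [0=1,0->2] -> levels [5 6 6]
Step 7: flows [1->0,2->0] -> levels [7 5 5]
Step 8: flows [0->1,0->2] -> levels [5 6 6]
  -> period-2 cycle (repeats step 6); tank 0 never drops to <=3
Tank 0 never reaches <=3 within 15 steps

Answer: -1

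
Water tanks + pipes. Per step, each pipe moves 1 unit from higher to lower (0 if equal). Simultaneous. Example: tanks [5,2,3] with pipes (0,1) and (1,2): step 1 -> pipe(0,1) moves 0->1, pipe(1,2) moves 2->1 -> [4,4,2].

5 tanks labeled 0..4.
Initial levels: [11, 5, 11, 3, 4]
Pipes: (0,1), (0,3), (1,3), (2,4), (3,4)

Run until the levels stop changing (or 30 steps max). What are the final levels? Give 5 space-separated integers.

Step 1: flows [0->1,0->3,1->3,2->4,4->3] -> levels [9 5 10 6 4]
Step 2: flows [0->1,0->3,3->1,2->4,3->4] -> levels [7 7 9 5 6]
Step 3: flows [0=1,0->3,1->3,2->4,4->3] -> levels [6 6 8 8 6]
Step 4: flows [0=1,3->0,3->1,2->4,3->4] -> levels [7 7 7 5 8]
Step 5: flows [0=1,0->3,1->3,4->2,4->3] -> levels [6 6 8 8 6]
  -> period-2 cycle: step 5 state = step 3 state; never stabilizes
  -> state at step 30: (30-3) mod 2 = 1, same as step 4 -> [7 7 7 5 8]

Answer: 7 7 7 5 8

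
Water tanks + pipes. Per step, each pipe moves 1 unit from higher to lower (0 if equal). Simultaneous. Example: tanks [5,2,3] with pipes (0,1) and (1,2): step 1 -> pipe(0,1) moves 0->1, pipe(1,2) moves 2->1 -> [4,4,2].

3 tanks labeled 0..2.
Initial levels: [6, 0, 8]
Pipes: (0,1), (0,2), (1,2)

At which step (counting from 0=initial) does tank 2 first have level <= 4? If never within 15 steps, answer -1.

Step 1: flows [0->1,2->0,2->1] -> levels [6 2 6]
Step 2: flows [0->1,0=2,2->1] -> levels [5 4 5]
Step 3: flows [0->1,0=2,2->1] -> levels [4 6 4]
Tank 2 first reaches <=4 at step 3

Answer: 3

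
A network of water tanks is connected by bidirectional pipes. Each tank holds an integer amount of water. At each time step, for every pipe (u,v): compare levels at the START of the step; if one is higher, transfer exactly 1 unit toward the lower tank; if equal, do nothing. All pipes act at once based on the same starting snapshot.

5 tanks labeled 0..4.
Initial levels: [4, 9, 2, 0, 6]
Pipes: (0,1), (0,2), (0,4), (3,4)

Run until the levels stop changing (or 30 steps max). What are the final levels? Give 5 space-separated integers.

Answer: 3 5 5 3 5

Derivation:
Step 1: flows [1->0,0->2,4->0,4->3] -> levels [5 8 3 1 4]
Step 2: flows [1->0,0->2,0->4,4->3] -> levels [4 7 4 2 4]
Step 3: flows [1->0,0=2,0=4,4->3] -> levels [5 6 4 3 3]
Step 4: flows [1->0,0->2,0->4,3=4] -> levels [4 5 5 3 4]
Step 5: flows [1->0,2->0,0=4,4->3] -> levels [6 4 4 4 3]
Step 6: flows [0->1,0->2,0->4,3->4] -> levels [3 5 5 3 5]
Step 7: flows [1->0,2->0,4->0,4->3] -> levels [6 4 4 4 3]
  -> period-2 cycle: step 7 state = step 5 state; never stabilizes
  -> state at step 30: (30-5) mod 2 = 1, same as step 6 -> [3 5 5 3 5]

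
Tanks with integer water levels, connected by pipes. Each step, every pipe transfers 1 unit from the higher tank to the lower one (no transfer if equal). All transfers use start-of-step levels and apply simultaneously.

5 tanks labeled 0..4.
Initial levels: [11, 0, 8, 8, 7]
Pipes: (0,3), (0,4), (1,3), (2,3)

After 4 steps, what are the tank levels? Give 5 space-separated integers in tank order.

Step 1: flows [0->3,0->4,3->1,2=3] -> levels [9 1 8 8 8]
Step 2: flows [0->3,0->4,3->1,2=3] -> levels [7 2 8 8 9]
Step 3: flows [3->0,4->0,3->1,2=3] -> levels [9 3 8 6 8]
Step 4: flows [0->3,0->4,3->1,2->3] -> levels [7 4 7 7 9]

Answer: 7 4 7 7 9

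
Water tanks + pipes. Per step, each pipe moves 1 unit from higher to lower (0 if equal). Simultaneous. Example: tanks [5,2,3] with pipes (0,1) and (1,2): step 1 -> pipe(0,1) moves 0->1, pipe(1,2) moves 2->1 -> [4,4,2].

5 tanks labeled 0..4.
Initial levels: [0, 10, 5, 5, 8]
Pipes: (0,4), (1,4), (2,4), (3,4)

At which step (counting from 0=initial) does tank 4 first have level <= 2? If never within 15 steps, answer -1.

Answer: -1

Derivation:
Step 1: flows [4->0,1->4,4->2,4->3] -> levels [1 9 6 6 6]
Step 2: flows [4->0,1->4,2=4,3=4] -> levels [2 8 6 6 6]
Step 3: flows [4->0,1->4,2=4,3=4] -> levels [3 7 6 6 6]
Step 4: flows [4->0,1->4,2=4,3=4] -> levels [4 6 6 6 6]
Step 5: flows [4->0,1=4,2=4,3=4] -> levels [5 6 6 6 5]
Step 6: flows [0=4,1->4,2->4,3->4] -> levels [5 5 5 5 8]
Step 7: flows [4->0,4->1,4->2,4->3] -> levels [6 6 6 6 4]
Step 8: flows [0->4,1->4,2->4,3->4] -> levels [5 5 5 5 8]
  -> period-2 cycle (repeats step 6); tank 4 never drops to <=2
Tank 4 never reaches <=2 within 15 steps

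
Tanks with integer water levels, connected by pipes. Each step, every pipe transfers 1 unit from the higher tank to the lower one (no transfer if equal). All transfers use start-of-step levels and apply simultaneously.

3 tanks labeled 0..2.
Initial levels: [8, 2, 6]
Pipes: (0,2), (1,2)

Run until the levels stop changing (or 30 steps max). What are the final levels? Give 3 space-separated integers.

Answer: 5 5 6

Derivation:
Step 1: flows [0->2,2->1] -> levels [7 3 6]
Step 2: flows [0->2,2->1] -> levels [6 4 6]
Step 3: flows [0=2,2->1] -> levels [6 5 5]
Step 4: flows [0->2,1=2] -> levels [5 5 6]
Step 5: flows [2->0,2->1] -> levels [6 6 4]
Step 6: flows [0->2,1->2] -> levels [5 5 6]
  -> period-2 cycle: step 6 state = step 4 state; never stabilizes
  -> state at step 30: (30-4) mod 2 = 0, same as step 4 -> [5 5 6]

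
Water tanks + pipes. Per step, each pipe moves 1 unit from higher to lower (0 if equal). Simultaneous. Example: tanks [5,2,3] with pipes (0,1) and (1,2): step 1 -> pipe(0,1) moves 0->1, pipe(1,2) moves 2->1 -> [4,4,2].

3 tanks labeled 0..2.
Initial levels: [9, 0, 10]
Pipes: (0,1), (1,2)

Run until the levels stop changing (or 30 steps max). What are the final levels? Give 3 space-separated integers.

Step 1: flows [0->1,2->1] -> levels [8 2 9]
Step 2: flows [0->1,2->1] -> levels [7 4 8]
Step 3: flows [0->1,2->1] -> levels [6 6 7]
Step 4: flows [0=1,2->1] -> levels [6 7 6]
Step 5: flows [1->0,1->2] -> levels [7 5 7]
Step 6: flows [0->1,2->1] -> levels [6 7 6]
  -> period-2 cycle: step 6 state = step 4 state; never stabilizes
  -> state at step 30: (30-4) mod 2 = 0, same as step 4 -> [6 7 6]

Answer: 6 7 6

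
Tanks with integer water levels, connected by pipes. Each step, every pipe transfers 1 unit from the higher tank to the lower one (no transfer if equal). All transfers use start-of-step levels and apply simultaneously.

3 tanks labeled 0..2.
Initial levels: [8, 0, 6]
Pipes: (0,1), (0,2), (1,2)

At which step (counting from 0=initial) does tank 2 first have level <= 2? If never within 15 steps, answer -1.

Step 1: flows [0->1,0->2,2->1] -> levels [6 2 6]
Step 2: flows [0->1,0=2,2->1] -> levels [5 4 5]
Step 3: flows [0->1,0=2,2->1] -> levels [4 6 4]
Step 4: flows [1->0,0=2,1->2] -> levels [5 4 5]
  -> period-2 cycle (repeats step 2); tank 2 never drops to <=2
Tank 2 never reaches <=2 within 15 steps

Answer: -1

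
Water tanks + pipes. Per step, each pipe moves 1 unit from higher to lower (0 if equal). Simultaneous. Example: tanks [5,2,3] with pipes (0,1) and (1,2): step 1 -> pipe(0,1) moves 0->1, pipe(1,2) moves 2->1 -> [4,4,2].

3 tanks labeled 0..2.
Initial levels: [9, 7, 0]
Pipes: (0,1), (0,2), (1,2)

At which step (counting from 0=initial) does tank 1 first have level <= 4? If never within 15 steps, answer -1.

Answer: -1

Derivation:
Step 1: flows [0->1,0->2,1->2] -> levels [7 7 2]
Step 2: flows [0=1,0->2,1->2] -> levels [6 6 4]
Step 3: flows [0=1,0->2,1->2] -> levels [5 5 6]
Step 4: flows [0=1,2->0,2->1] -> levels [6 6 4]
  -> period-2 cycle (repeats step 2); tank 1 never drops to <=4
Tank 1 never reaches <=4 within 15 steps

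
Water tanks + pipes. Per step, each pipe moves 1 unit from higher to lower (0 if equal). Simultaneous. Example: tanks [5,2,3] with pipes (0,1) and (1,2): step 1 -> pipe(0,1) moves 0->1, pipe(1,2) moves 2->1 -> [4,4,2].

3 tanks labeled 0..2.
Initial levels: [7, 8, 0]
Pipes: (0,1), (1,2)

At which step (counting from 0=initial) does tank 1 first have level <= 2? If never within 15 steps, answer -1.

Answer: -1

Derivation:
Step 1: flows [1->0,1->2] -> levels [8 6 1]
Step 2: flows [0->1,1->2] -> levels [7 6 2]
Step 3: flows [0->1,1->2] -> levels [6 6 3]
Step 4: flows [0=1,1->2] -> levels [6 5 4]
Step 5: flows [0->1,1->2] -> levels [5 5 5]
Step 6: flows [0=1,1=2] -> levels [5 5 5]
  -> stable; tank 1 stays at 5 > 2
Tank 1 never reaches <=2 within 15 steps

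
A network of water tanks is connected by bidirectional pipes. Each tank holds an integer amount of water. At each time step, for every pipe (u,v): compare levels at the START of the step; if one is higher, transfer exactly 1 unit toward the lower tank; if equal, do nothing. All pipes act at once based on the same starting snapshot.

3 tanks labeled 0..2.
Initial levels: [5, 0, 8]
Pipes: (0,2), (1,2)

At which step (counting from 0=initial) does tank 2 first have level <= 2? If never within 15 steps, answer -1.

Answer: -1

Derivation:
Step 1: flows [2->0,2->1] -> levels [6 1 6]
Step 2: flows [0=2,2->1] -> levels [6 2 5]
Step 3: flows [0->2,2->1] -> levels [5 3 5]
Step 4: flows [0=2,2->1] -> levels [5 4 4]
Step 5: flows [0->2,1=2] -> levels [4 4 5]
Step 6: flows [2->0,2->1] -> levels [5 5 3]
Step 7: flows [0->2,1->2] -> levels [4 4 5]
  -> period-2 cycle (repeats step 5); tank 2 never drops to <=2
Tank 2 never reaches <=2 within 15 steps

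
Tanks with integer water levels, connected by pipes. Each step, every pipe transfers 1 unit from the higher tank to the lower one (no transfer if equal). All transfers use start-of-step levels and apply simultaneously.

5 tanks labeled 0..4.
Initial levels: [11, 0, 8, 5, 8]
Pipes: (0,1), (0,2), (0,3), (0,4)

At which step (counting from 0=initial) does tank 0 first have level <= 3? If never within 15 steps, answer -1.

Step 1: flows [0->1,0->2,0->3,0->4] -> levels [7 1 9 6 9]
Step 2: flows [0->1,2->0,0->3,4->0] -> levels [7 2 8 7 8]
Step 3: flows [0->1,2->0,0=3,4->0] -> levels [8 3 7 7 7]
Step 4: flows [0->1,0->2,0->3,0->4] -> levels [4 4 8 8 8]
Step 5: flows [0=1,2->0,3->0,4->0] -> levels [7 4 7 7 7]
Step 6: flows [0->1,0=2,0=3,0=4] -> levels [6 5 7 7 7]
Step 7: flows [0->1,2->0,3->0,4->0] -> levels [8 6 6 6 6]
Step 8: flows [0->1,0->2,0->3,0->4] -> levels [4 7 7 7 7]
Step 9: flows [1->0,2->0,3->0,4->0] -> levels [8 6 6 6 6]
  -> period-2 cycle (repeats step 7); tank 0 never drops to <=3
Tank 0 never reaches <=3 within 15 steps

Answer: -1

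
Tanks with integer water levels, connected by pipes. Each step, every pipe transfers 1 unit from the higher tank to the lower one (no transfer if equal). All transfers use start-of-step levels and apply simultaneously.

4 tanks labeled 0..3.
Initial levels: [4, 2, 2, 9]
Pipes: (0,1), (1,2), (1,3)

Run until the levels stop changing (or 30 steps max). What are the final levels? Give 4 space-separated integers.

Step 1: flows [0->1,1=2,3->1] -> levels [3 4 2 8]
Step 2: flows [1->0,1->2,3->1] -> levels [4 3 3 7]
Step 3: flows [0->1,1=2,3->1] -> levels [3 5 3 6]
Step 4: flows [1->0,1->2,3->1] -> levels [4 4 4 5]
Step 5: flows [0=1,1=2,3->1] -> levels [4 5 4 4]
Step 6: flows [1->0,1->2,1->3] -> levels [5 2 5 5]
Step 7: flows [0->1,2->1,3->1] -> levels [4 5 4 4]
  -> period-2 cycle: step 7 state = step 5 state; never stabilizes
  -> state at step 30: (30-5) mod 2 = 1, same as step 6 -> [5 2 5 5]

Answer: 5 2 5 5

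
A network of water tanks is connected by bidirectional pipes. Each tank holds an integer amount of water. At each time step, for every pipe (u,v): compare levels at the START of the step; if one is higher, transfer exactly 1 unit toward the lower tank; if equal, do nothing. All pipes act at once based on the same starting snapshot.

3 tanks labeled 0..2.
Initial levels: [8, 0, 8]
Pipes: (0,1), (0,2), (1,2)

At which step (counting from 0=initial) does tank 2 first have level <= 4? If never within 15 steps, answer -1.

Answer: -1

Derivation:
Step 1: flows [0->1,0=2,2->1] -> levels [7 2 7]
Step 2: flows [0->1,0=2,2->1] -> levels [6 4 6]
Step 3: flows [0->1,0=2,2->1] -> levels [5 6 5]
Step 4: flows [1->0,0=2,1->2] -> levels [6 4 6]
  -> period-2 cycle (repeats step 2); tank 2 never drops to <=4
Tank 2 never reaches <=4 within 15 steps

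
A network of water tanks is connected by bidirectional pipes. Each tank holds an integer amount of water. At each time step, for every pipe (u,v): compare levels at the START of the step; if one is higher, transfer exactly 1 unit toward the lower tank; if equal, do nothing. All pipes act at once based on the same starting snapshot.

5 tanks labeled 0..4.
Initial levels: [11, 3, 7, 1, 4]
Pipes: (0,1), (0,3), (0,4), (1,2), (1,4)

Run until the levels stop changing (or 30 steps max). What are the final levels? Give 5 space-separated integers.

Answer: 4 7 5 5 5

Derivation:
Step 1: flows [0->1,0->3,0->4,2->1,4->1] -> levels [8 6 6 2 4]
Step 2: flows [0->1,0->3,0->4,1=2,1->4] -> levels [5 6 6 3 6]
Step 3: flows [1->0,0->3,4->0,1=2,1=4] -> levels [6 5 6 4 5]
Step 4: flows [0->1,0->3,0->4,2->1,1=4] -> levels [3 7 5 5 6]
Step 5: flows [1->0,3->0,4->0,1->2,1->4] -> levels [6 4 6 4 6]
Step 6: flows [0->1,0->3,0=4,2->1,4->1] -> levels [4 7 5 5 5]
Step 7: flows [1->0,3->0,4->0,1->2,1->4] -> levels [7 4 6 4 5]
Step 8: flows [0->1,0->3,0->4,2->1,4->1] -> levels [4 7 5 5 5]
  -> period-2 cycle: step 8 state = step 6 state; never stabilizes
  -> state at step 30: (30-6) mod 2 = 0, same as step 6 -> [4 7 5 5 5]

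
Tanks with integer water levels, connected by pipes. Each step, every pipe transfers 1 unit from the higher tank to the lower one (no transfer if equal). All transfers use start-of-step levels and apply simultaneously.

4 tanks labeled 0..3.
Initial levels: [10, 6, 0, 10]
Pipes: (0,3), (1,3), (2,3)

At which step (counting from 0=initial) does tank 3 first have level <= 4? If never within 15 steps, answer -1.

Answer: -1

Derivation:
Step 1: flows [0=3,3->1,3->2] -> levels [10 7 1 8]
Step 2: flows [0->3,3->1,3->2] -> levels [9 8 2 7]
Step 3: flows [0->3,1->3,3->2] -> levels [8 7 3 8]
Step 4: flows [0=3,3->1,3->2] -> levels [8 8 4 6]
Step 5: flows [0->3,1->3,3->2] -> levels [7 7 5 7]
Step 6: flows [0=3,1=3,3->2] -> levels [7 7 6 6]
Step 7: flows [0->3,1->3,2=3] -> levels [6 6 6 8]
Step 8: flows [3->0,3->1,3->2] -> levels [7 7 7 5]
Step 9: flows [0->3,1->3,2->3] -> levels [6 6 6 8]
  -> period-2 cycle (repeats step 7); tank 3 never drops to <=4
Tank 3 never reaches <=4 within 15 steps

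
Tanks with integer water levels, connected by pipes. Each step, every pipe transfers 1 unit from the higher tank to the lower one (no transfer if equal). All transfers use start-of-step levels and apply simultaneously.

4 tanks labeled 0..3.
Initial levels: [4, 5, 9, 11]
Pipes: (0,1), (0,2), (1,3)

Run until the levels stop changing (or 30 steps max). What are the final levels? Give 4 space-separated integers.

Answer: 6 9 7 7

Derivation:
Step 1: flows [1->0,2->0,3->1] -> levels [6 5 8 10]
Step 2: flows [0->1,2->0,3->1] -> levels [6 7 7 9]
Step 3: flows [1->0,2->0,3->1] -> levels [8 7 6 8]
Step 4: flows [0->1,0->2,3->1] -> levels [6 9 7 7]
Step 5: flows [1->0,2->0,1->3] -> levels [8 7 6 8]
  -> period-2 cycle: step 5 state = step 3 state; never stabilizes
  -> state at step 30: (30-3) mod 2 = 1, same as step 4 -> [6 9 7 7]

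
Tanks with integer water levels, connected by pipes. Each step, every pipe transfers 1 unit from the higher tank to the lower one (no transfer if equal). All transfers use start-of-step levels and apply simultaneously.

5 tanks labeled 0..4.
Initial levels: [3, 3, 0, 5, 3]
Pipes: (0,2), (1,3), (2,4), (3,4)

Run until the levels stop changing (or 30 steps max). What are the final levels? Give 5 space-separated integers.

Answer: 2 3 3 4 2

Derivation:
Step 1: flows [0->2,3->1,4->2,3->4] -> levels [2 4 2 3 3]
Step 2: flows [0=2,1->3,4->2,3=4] -> levels [2 3 3 4 2]
Step 3: flows [2->0,3->1,2->4,3->4] -> levels [3 4 1 2 4]
Step 4: flows [0->2,1->3,4->2,4->3] -> levels [2 3 3 4 2]
  -> period-2 cycle: step 4 state = step 2 state; never stabilizes
  -> state at step 30: (30-2) mod 2 = 0, same as step 2 -> [2 3 3 4 2]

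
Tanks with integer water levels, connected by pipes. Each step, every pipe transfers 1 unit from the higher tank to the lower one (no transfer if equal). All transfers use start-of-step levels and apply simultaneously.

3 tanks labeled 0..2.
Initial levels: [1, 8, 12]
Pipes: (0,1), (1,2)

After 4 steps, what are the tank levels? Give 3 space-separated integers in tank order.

Answer: 5 8 8

Derivation:
Step 1: flows [1->0,2->1] -> levels [2 8 11]
Step 2: flows [1->0,2->1] -> levels [3 8 10]
Step 3: flows [1->0,2->1] -> levels [4 8 9]
Step 4: flows [1->0,2->1] -> levels [5 8 8]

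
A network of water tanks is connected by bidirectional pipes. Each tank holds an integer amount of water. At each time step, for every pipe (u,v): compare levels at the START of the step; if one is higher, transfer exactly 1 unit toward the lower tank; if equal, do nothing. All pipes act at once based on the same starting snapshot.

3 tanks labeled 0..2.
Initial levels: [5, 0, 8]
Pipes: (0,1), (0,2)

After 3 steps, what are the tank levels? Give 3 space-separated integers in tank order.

Step 1: flows [0->1,2->0] -> levels [5 1 7]
Step 2: flows [0->1,2->0] -> levels [5 2 6]
Step 3: flows [0->1,2->0] -> levels [5 3 5]

Answer: 5 3 5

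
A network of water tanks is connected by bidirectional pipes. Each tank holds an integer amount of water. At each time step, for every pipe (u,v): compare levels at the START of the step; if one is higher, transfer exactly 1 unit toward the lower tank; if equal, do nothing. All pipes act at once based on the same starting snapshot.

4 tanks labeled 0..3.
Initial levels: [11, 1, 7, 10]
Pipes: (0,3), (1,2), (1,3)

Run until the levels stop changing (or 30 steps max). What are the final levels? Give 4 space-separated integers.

Step 1: flows [0->3,2->1,3->1] -> levels [10 3 6 10]
Step 2: flows [0=3,2->1,3->1] -> levels [10 5 5 9]
Step 3: flows [0->3,1=2,3->1] -> levels [9 6 5 9]
Step 4: flows [0=3,1->2,3->1] -> levels [9 6 6 8]
Step 5: flows [0->3,1=2,3->1] -> levels [8 7 6 8]
Step 6: flows [0=3,1->2,3->1] -> levels [8 7 7 7]
Step 7: flows [0->3,1=2,1=3] -> levels [7 7 7 8]
Step 8: flows [3->0,1=2,3->1] -> levels [8 8 7 6]
Step 9: flows [0->3,1->2,1->3] -> levels [7 6 8 8]
Step 10: flows [3->0,2->1,3->1] -> levels [8 8 7 6]
  -> period-2 cycle: step 10 state = step 8 state; never stabilizes
  -> state at step 30: (30-8) mod 2 = 0, same as step 8 -> [8 8 7 6]

Answer: 8 8 7 6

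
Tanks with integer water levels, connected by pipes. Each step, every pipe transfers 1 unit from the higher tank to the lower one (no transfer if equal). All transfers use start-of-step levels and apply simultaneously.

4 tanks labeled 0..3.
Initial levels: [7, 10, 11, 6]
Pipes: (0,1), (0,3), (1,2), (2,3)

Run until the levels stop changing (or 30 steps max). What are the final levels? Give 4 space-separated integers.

Answer: 9 8 9 8

Derivation:
Step 1: flows [1->0,0->3,2->1,2->3] -> levels [7 10 9 8]
Step 2: flows [1->0,3->0,1->2,2->3] -> levels [9 8 9 8]
Step 3: flows [0->1,0->3,2->1,2->3] -> levels [7 10 7 10]
Step 4: flows [1->0,3->0,1->2,3->2] -> levels [9 8 9 8]
  -> period-2 cycle: step 4 state = step 2 state; never stabilizes
  -> state at step 30: (30-2) mod 2 = 0, same as step 2 -> [9 8 9 8]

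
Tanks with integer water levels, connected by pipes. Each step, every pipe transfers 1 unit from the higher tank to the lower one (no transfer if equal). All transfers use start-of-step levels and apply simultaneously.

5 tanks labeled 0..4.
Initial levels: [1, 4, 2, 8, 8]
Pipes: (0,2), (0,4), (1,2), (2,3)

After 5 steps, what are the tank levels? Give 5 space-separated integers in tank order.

Answer: 6 5 3 5 4

Derivation:
Step 1: flows [2->0,4->0,1->2,3->2] -> levels [3 3 3 7 7]
Step 2: flows [0=2,4->0,1=2,3->2] -> levels [4 3 4 6 6]
Step 3: flows [0=2,4->0,2->1,3->2] -> levels [5 4 4 5 5]
Step 4: flows [0->2,0=4,1=2,3->2] -> levels [4 4 6 4 5]
Step 5: flows [2->0,4->0,2->1,2->3] -> levels [6 5 3 5 4]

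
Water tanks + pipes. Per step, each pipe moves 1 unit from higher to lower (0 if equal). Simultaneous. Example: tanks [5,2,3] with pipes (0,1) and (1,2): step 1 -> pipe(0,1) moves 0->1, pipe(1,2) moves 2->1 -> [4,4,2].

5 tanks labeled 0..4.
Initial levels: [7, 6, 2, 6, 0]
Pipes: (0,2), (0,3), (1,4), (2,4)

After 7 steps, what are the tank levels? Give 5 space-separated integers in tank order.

Step 1: flows [0->2,0->3,1->4,2->4] -> levels [5 5 2 7 2]
Step 2: flows [0->2,3->0,1->4,2=4] -> levels [5 4 3 6 3]
Step 3: flows [0->2,3->0,1->4,2=4] -> levels [5 3 4 5 4]
Step 4: flows [0->2,0=3,4->1,2=4] -> levels [4 4 5 5 3]
Step 5: flows [2->0,3->0,1->4,2->4] -> levels [6 3 3 4 5]
Step 6: flows [0->2,0->3,4->1,4->2] -> levels [4 4 5 5 3]
  -> period-2 cycle: step 6 state = step 4 state
  -> state at step 7: (7-4) mod 2 = 1, same as step 5 -> [6 3 3 4 5]

Answer: 6 3 3 4 5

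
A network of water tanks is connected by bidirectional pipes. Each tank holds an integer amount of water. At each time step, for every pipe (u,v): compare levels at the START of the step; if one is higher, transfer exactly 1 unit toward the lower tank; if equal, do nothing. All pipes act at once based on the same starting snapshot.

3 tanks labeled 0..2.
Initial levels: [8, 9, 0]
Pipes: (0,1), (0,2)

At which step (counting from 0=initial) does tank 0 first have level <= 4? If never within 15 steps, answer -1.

Answer: -1

Derivation:
Step 1: flows [1->0,0->2] -> levels [8 8 1]
Step 2: flows [0=1,0->2] -> levels [7 8 2]
Step 3: flows [1->0,0->2] -> levels [7 7 3]
Step 4: flows [0=1,0->2] -> levels [6 7 4]
Step 5: flows [1->0,0->2] -> levels [6 6 5]
Step 6: flows [0=1,0->2] -> levels [5 6 6]
Step 7: flows [1->0,2->0] -> levels [7 5 5]
Step 8: flows [0->1,0->2] -> levels [5 6 6]
  -> period-2 cycle (repeats step 6); tank 0 never drops to <=4
Tank 0 never reaches <=4 within 15 steps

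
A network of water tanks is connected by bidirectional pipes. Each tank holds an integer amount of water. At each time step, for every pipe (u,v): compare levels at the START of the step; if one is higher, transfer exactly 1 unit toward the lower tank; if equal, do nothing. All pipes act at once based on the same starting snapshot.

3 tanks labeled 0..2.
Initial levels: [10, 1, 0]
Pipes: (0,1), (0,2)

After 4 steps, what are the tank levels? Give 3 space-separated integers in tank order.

Step 1: flows [0->1,0->2] -> levels [8 2 1]
Step 2: flows [0->1,0->2] -> levels [6 3 2]
Step 3: flows [0->1,0->2] -> levels [4 4 3]
Step 4: flows [0=1,0->2] -> levels [3 4 4]

Answer: 3 4 4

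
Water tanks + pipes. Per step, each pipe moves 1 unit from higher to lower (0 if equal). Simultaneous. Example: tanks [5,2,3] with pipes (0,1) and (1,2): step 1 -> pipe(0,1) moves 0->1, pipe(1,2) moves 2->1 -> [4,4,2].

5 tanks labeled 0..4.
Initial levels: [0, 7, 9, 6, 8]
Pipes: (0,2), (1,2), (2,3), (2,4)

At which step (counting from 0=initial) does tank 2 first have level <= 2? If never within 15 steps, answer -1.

Step 1: flows [2->0,2->1,2->3,2->4] -> levels [1 8 5 7 9]
Step 2: flows [2->0,1->2,3->2,4->2] -> levels [2 7 7 6 8]
Step 3: flows [2->0,1=2,2->3,4->2] -> levels [3 7 6 7 7]
Step 4: flows [2->0,1->2,3->2,4->2] -> levels [4 6 8 6 6]
Step 5: flows [2->0,2->1,2->3,2->4] -> levels [5 7 4 7 7]
Step 6: flows [0->2,1->2,3->2,4->2] -> levels [4 6 8 6 6]
  -> period-2 cycle (repeats step 4); tank 2 never drops to <=2
Tank 2 never reaches <=2 within 15 steps

Answer: -1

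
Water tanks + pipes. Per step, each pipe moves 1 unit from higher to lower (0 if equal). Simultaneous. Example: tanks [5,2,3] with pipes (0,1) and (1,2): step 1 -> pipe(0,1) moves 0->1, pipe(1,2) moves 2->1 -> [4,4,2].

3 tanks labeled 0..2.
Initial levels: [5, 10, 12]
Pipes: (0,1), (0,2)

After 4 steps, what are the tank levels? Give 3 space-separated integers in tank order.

Answer: 9 9 9

Derivation:
Step 1: flows [1->0,2->0] -> levels [7 9 11]
Step 2: flows [1->0,2->0] -> levels [9 8 10]
Step 3: flows [0->1,2->0] -> levels [9 9 9]
Step 4: flows [0=1,0=2] -> levels [9 9 9]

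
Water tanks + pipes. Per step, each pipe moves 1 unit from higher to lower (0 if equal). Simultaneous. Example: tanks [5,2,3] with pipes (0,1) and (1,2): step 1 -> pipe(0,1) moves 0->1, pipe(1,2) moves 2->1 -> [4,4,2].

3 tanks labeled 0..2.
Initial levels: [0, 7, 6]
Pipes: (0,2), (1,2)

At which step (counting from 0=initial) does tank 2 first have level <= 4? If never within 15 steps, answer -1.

Step 1: flows [2->0,1->2] -> levels [1 6 6]
Step 2: flows [2->0,1=2] -> levels [2 6 5]
Step 3: flows [2->0,1->2] -> levels [3 5 5]
Step 4: flows [2->0,1=2] -> levels [4 5 4]
Tank 2 first reaches <=4 at step 4

Answer: 4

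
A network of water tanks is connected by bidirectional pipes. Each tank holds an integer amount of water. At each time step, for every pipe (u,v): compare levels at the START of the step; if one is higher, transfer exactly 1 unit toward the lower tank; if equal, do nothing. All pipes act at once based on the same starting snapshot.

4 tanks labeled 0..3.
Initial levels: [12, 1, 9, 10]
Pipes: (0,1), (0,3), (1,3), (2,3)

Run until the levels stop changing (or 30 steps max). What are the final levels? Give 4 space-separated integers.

Step 1: flows [0->1,0->3,3->1,3->2] -> levels [10 3 10 9]
Step 2: flows [0->1,0->3,3->1,2->3] -> levels [8 5 9 10]
Step 3: flows [0->1,3->0,3->1,3->2] -> levels [8 7 10 7]
Step 4: flows [0->1,0->3,1=3,2->3] -> levels [6 8 9 9]
Step 5: flows [1->0,3->0,3->1,2=3] -> levels [8 8 9 7]
Step 6: flows [0=1,0->3,1->3,2->3] -> levels [7 7 8 10]
Step 7: flows [0=1,3->0,3->1,3->2] -> levels [8 8 9 7]
  -> period-2 cycle: step 7 state = step 5 state; never stabilizes
  -> state at step 30: (30-5) mod 2 = 1, same as step 6 -> [7 7 8 10]

Answer: 7 7 8 10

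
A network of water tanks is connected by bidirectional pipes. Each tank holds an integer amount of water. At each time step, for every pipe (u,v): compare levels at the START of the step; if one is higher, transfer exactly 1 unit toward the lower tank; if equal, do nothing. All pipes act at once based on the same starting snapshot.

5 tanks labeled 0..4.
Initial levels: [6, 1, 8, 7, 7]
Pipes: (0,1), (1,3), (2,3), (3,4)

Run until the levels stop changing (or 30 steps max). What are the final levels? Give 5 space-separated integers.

Answer: 5 6 7 4 7

Derivation:
Step 1: flows [0->1,3->1,2->3,3=4] -> levels [5 3 7 7 7]
Step 2: flows [0->1,3->1,2=3,3=4] -> levels [4 5 7 6 7]
Step 3: flows [1->0,3->1,2->3,4->3] -> levels [5 5 6 7 6]
Step 4: flows [0=1,3->1,3->2,3->4] -> levels [5 6 7 4 7]
Step 5: flows [1->0,1->3,2->3,4->3] -> levels [6 4 6 7 6]
Step 6: flows [0->1,3->1,3->2,3->4] -> levels [5 6 7 4 7]
  -> period-2 cycle: step 6 state = step 4 state; never stabilizes
  -> state at step 30: (30-4) mod 2 = 0, same as step 4 -> [5 6 7 4 7]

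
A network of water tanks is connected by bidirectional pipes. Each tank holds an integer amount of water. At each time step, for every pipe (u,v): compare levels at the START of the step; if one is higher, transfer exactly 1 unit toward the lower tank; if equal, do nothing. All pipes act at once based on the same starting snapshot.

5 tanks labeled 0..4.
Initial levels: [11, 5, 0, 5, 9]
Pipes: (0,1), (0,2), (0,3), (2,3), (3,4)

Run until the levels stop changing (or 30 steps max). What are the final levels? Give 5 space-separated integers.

Answer: 4 6 6 8 6

Derivation:
Step 1: flows [0->1,0->2,0->3,3->2,4->3] -> levels [8 6 2 6 8]
Step 2: flows [0->1,0->2,0->3,3->2,4->3] -> levels [5 7 4 7 7]
Step 3: flows [1->0,0->2,3->0,3->2,3=4] -> levels [6 6 6 5 7]
Step 4: flows [0=1,0=2,0->3,2->3,4->3] -> levels [5 6 5 8 6]
Step 5: flows [1->0,0=2,3->0,3->2,3->4] -> levels [7 5 6 5 7]
Step 6: flows [0->1,0->2,0->3,2->3,4->3] -> levels [4 6 6 8 6]
Step 7: flows [1->0,2->0,3->0,3->2,3->4] -> levels [7 5 6 5 7]
  -> period-2 cycle: step 7 state = step 5 state; never stabilizes
  -> state at step 30: (30-5) mod 2 = 1, same as step 6 -> [4 6 6 8 6]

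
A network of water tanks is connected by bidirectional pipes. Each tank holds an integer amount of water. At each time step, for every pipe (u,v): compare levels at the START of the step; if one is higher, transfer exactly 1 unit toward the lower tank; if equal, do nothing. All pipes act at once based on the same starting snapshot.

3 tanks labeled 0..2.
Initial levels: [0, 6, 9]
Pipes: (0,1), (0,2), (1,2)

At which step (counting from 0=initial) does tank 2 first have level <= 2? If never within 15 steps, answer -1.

Answer: -1

Derivation:
Step 1: flows [1->0,2->0,2->1] -> levels [2 6 7]
Step 2: flows [1->0,2->0,2->1] -> levels [4 6 5]
Step 3: flows [1->0,2->0,1->2] -> levels [6 4 5]
Step 4: flows [0->1,0->2,2->1] -> levels [4 6 5]
  -> period-2 cycle (repeats step 2); tank 2 never drops to <=2
Tank 2 never reaches <=2 within 15 steps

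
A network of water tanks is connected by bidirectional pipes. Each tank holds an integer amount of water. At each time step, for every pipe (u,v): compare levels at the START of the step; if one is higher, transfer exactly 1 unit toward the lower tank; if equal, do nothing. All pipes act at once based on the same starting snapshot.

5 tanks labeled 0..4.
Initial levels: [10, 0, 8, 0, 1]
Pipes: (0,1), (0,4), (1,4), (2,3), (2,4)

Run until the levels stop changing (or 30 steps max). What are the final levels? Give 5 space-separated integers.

Answer: 5 4 5 3 2

Derivation:
Step 1: flows [0->1,0->4,4->1,2->3,2->4] -> levels [8 2 6 1 2]
Step 2: flows [0->1,0->4,1=4,2->3,2->4] -> levels [6 3 4 2 4]
Step 3: flows [0->1,0->4,4->1,2->3,2=4] -> levels [4 5 3 3 4]
Step 4: flows [1->0,0=4,1->4,2=3,4->2] -> levels [5 3 4 3 4]
Step 5: flows [0->1,0->4,4->1,2->3,2=4] -> levels [3 5 3 4 4]
Step 6: flows [1->0,4->0,1->4,3->2,4->2] -> levels [5 3 5 3 3]
Step 7: flows [0->1,0->4,1=4,2->3,2->4] -> levels [3 4 3 4 5]
Step 8: flows [1->0,4->0,4->1,3->2,4->2] -> levels [5 4 5 3 2]
Step 9: flows [0->1,0->4,1->4,2->3,2->4] -> levels [3 4 3 4 5]
  -> period-2 cycle: step 9 state = step 7 state; never stabilizes
  -> state at step 30: (30-7) mod 2 = 1, same as step 8 -> [5 4 5 3 2]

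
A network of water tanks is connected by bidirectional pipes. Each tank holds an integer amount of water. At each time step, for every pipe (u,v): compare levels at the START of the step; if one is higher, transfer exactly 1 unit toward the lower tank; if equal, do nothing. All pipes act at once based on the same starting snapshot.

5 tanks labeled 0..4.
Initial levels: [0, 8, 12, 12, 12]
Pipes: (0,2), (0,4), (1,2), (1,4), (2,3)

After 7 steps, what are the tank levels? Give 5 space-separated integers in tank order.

Step 1: flows [2->0,4->0,2->1,4->1,2=3] -> levels [2 10 10 12 10]
Step 2: flows [2->0,4->0,1=2,1=4,3->2] -> levels [4 10 10 11 9]
Step 3: flows [2->0,4->0,1=2,1->4,3->2] -> levels [6 9 10 10 9]
Step 4: flows [2->0,4->0,2->1,1=4,2=3] -> levels [8 10 8 10 8]
Step 5: flows [0=2,0=4,1->2,1->4,3->2] -> levels [8 8 10 9 9]
Step 6: flows [2->0,4->0,2->1,4->1,2->3] -> levels [10 10 7 10 7]
Step 7: flows [0->2,0->4,1->2,1->4,3->2] -> levels [8 8 10 9 9]

Answer: 8 8 10 9 9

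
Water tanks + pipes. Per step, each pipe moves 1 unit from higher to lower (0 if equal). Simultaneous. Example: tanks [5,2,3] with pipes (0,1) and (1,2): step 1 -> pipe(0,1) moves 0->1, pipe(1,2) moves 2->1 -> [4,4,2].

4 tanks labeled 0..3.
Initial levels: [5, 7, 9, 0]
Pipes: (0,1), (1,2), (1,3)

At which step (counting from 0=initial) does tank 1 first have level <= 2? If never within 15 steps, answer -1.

Step 1: flows [1->0,2->1,1->3] -> levels [6 6 8 1]
Step 2: flows [0=1,2->1,1->3] -> levels [6 6 7 2]
Step 3: flows [0=1,2->1,1->3] -> levels [6 6 6 3]
Step 4: flows [0=1,1=2,1->3] -> levels [6 5 6 4]
Step 5: flows [0->1,2->1,1->3] -> levels [5 6 5 5]
Step 6: flows [1->0,1->2,1->3] -> levels [6 3 6 6]
Step 7: flows [0->1,2->1,3->1] -> levels [5 6 5 5]
  -> period-2 cycle (repeats step 5); tank 1 never drops to <=2
Tank 1 never reaches <=2 within 15 steps

Answer: -1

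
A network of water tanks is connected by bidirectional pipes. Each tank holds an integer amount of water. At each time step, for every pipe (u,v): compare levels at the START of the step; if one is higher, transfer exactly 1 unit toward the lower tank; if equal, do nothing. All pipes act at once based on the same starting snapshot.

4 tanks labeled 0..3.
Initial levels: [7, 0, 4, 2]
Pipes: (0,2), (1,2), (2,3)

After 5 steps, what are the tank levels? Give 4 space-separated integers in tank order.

Step 1: flows [0->2,2->1,2->3] -> levels [6 1 3 3]
Step 2: flows [0->2,2->1,2=3] -> levels [5 2 3 3]
Step 3: flows [0->2,2->1,2=3] -> levels [4 3 3 3]
Step 4: flows [0->2,1=2,2=3] -> levels [3 3 4 3]
Step 5: flows [2->0,2->1,2->3] -> levels [4 4 1 4]

Answer: 4 4 1 4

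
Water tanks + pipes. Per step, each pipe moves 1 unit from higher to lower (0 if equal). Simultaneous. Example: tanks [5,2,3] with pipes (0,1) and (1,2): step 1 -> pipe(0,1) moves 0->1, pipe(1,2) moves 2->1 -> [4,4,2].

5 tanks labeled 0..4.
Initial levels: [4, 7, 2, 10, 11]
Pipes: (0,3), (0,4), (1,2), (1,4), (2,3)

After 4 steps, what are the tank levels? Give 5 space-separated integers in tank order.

Step 1: flows [3->0,4->0,1->2,4->1,3->2] -> levels [6 7 4 8 9]
Step 2: flows [3->0,4->0,1->2,4->1,3->2] -> levels [8 7 6 6 7]
Step 3: flows [0->3,0->4,1->2,1=4,2=3] -> levels [6 6 7 7 8]
Step 4: flows [3->0,4->0,2->1,4->1,2=3] -> levels [8 8 6 6 6]

Answer: 8 8 6 6 6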